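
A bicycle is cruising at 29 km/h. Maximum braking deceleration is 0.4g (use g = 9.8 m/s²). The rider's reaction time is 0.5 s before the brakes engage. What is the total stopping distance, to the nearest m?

29 km/h ÷ 3.6 = 8.0556 m/s.
a = 0.4 × 9.8 = 3.920 m/s².
Reaction distance = v·t_r = 8.0556 × 0.5 = 4.028 m.
Braking distance = v²/(2a) = 8.0556² / (2 × 3.920) = 64.893 / 7.840 = 8.277 m.
Total = 4.028 + 8.277 = 12.305 m.

Total stopping distance ≈ 12 m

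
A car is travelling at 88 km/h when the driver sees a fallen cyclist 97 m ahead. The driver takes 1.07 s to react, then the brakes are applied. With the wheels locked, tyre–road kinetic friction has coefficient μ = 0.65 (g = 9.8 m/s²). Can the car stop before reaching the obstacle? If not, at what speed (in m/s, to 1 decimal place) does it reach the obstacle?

88 km/h ÷ 3.6 = 24.4444 m/s.
a = μg = 0.65 × 9.8 = 6.370 m/s².
Reaction distance = 24.4444 × 1.07 = 26.156 m.
Braking distance = v²/(2a) = 597.529 / 12.740 = 46.902 m.
Total stopping distance = 26.156 + 46.902 = 73.058 m, vs 97 m available — it stops with 97 − 73.058 = 23.942 m to spare.

Yes — it stops about 23.9 m short of the obstacle, so it never reaches it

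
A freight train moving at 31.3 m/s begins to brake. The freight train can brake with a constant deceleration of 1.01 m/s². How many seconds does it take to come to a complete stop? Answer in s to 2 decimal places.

Braking time ≈ 30.99 s

Braking time = v/a = 31.3000 / 1.010 = 30.990 s.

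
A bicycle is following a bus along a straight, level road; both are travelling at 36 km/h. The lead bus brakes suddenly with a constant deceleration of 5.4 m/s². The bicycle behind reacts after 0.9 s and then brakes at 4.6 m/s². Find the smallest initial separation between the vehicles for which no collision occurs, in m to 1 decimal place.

Minimum gap ≈ 10.6 m

36 km/h ÷ 3.6 = 10.0000 m/s.
Leader travels v²/(2a_L) = 100.000 / 10.800 = 9.259 m before stopping.
Follower covers v·t_r = 10.0000 × 0.9 = 9.000 m while reacting, then v²/(2a_F) = 100.000 / 9.200 = 10.870 m while braking, for a total of 9.000 + 10.870 = 19.870 m.
Since a_F ≤ a_L and the follower starts braking later, the follower is never slower than the leader, so the closest approach is when both have stopped.
Minimum gap = 19.870 − 9.259 = 10.611 m.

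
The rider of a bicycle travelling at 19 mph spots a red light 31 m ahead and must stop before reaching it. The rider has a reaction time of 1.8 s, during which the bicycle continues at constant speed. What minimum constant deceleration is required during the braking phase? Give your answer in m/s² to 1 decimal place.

Required deceleration ≈ 2.3 m/s²

19 mph × 0.44704 = 8.4938 m/s.
Distance covered during reaction = 8.4938 × 1.8 = 15.289 m.
Distance available for braking: 31 − 15.289 = 15.711 m.
v² = 2a·d ⇒ a = v²/(2d) = 8.4938² / (2 × 15.711) = 72.145 / 31.422 = 2.2960 m/s².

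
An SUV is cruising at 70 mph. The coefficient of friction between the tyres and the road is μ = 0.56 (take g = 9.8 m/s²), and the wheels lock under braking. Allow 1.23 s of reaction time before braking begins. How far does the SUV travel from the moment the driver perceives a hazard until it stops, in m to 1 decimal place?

Total stopping distance ≈ 127.7 m

70 mph × 0.44704 = 31.2928 m/s.
a = μg = 0.56 × 9.8 = 5.488 m/s².
Reaction distance = v·t_r = 31.2928 × 1.23 = 38.490 m.
Braking distance = v²/(2a) = 31.2928² / (2 × 5.488) = 979.239 / 10.976 = 89.216 m.
Total = 38.490 + 89.216 = 127.706 m.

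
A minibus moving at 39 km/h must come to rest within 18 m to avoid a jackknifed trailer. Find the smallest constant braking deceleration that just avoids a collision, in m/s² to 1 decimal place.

39 km/h ÷ 3.6 = 10.8333 m/s.
v² = 2a·d ⇒ a = v²/(2d) = 10.8333² / (2 × 18.000) = 117.360 / 36.000 = 3.2600 m/s².

Required deceleration ≈ 3.3 m/s²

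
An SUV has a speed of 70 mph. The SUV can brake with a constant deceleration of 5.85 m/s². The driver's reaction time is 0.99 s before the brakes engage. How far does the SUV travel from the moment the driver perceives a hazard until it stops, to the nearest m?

Total stopping distance ≈ 115 m

70 mph × 0.44704 = 31.2928 m/s.
Reaction distance = v·t_r = 31.2928 × 0.99 = 30.980 m.
Braking distance = v²/(2a) = 31.2928² / (2 × 5.850) = 979.239 / 11.700 = 83.696 m.
Total = 30.980 + 83.696 = 114.676 m.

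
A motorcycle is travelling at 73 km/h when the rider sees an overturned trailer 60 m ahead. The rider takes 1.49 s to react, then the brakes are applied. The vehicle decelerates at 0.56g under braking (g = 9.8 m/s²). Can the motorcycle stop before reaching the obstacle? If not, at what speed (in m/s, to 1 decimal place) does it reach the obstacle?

73 km/h ÷ 3.6 = 20.2778 m/s.
a = 0.56 × 9.8 = 5.488 m/s².
Reaction distance = 20.2778 × 1.49 = 30.214 m.
Braking distance needed to stop: v²/(2a) = 411.189 / 10.976 = 37.463 m, so total needed = 30.214 + 37.463 = 67.677 m > 60 m — it cannot stop.
Distance remaining when braking begins: 60 − 30.214 = 29.786 m.
v² = v₀² − 2a·d = 411.189 − 2 × 5.488 × 29.786 = 84.258 m²/s².
v = √84.258 = 9.179 m/s.

No — it strikes the obstacle at 9.2 m/s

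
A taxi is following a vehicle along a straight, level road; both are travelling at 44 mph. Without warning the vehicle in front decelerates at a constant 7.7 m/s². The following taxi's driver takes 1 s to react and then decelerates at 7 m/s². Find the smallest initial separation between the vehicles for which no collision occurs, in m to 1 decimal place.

Minimum gap ≈ 22.2 m

44 mph × 0.44704 = 19.6698 m/s.
Leader travels v²/(2a_L) = 386.901 / 15.400 = 25.123 m before stopping.
Follower covers v·t_r = 19.6698 × 1 = 19.670 m while reacting, then v²/(2a_F) = 386.901 / 14.000 = 27.636 m while braking, for a total of 19.670 + 27.636 = 47.306 m.
Since a_F ≤ a_L and the follower starts braking later, the follower is never slower than the leader, so the closest approach is when both have stopped.
Minimum gap = 47.306 − 25.123 = 22.183 m.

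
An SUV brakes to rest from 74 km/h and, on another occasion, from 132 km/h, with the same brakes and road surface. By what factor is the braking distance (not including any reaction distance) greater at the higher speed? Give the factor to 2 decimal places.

Braking distance d = v²/(2a), so with a fixed, d ∝ v².
Factor = (132/74)² = 1.7838² = 3.1819.

Factor ≈ 3.18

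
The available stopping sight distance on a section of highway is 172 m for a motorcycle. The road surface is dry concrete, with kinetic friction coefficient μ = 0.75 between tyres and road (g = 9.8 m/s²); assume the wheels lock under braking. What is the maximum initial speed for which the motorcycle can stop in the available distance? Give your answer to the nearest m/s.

a = μg = 0.75 × 9.8 = 7.350 m/s².
v²/(2a) = d ⇒ v = √(2 × 7.350 × 172) = √2528.40 = 50.2832 m/s.

Maximum speed ≈ 50 m/s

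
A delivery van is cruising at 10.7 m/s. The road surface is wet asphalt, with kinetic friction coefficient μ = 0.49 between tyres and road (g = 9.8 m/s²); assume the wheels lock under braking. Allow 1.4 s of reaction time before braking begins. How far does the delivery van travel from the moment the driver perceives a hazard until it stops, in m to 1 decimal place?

Total stopping distance ≈ 26.9 m

a = μg = 0.49 × 9.8 = 4.802 m/s².
Reaction distance = v·t_r = 10.7000 × 1.4 = 14.980 m.
Braking distance = v²/(2a) = 10.7000² / (2 × 4.802) = 114.490 / 9.604 = 11.921 m.
Total = 14.980 + 11.921 = 26.901 m.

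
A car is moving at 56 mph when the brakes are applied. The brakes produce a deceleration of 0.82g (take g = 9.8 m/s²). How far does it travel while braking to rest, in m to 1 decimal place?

Braking distance ≈ 39.0 m

56 mph × 0.44704 = 25.0342 m/s.
a = 0.82 × 9.8 = 8.036 m/s².
Braking distance = v²/(2a) = 25.0342² / (2 × 8.036) = 626.711 / 16.072 = 38.994 m.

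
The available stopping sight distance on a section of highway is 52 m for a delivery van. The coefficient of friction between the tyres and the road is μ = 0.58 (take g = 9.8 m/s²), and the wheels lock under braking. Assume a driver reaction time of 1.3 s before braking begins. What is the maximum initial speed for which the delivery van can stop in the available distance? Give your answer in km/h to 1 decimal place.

Maximum speed ≈ 64.9 km/h

a = μg = 0.58 × 9.8 = 5.684 m/s².
Stopping distance: v·t_r + v²/(2a) = 52 with t_r = 1.3 s and a = 5.684 m/s².
So v² + 14.778 v − 591.14 = 0.
Positive root: v = −a·t_r + √((a·t_r)² + 2a·d) = −7.389 + √(54.597 + 591.14) = 18.0224 m/s.
18.0224 m/s × 3.6 = 64.881 km/h.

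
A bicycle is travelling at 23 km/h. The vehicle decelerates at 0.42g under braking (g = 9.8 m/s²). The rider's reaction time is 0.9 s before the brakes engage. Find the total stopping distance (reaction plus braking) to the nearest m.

Total stopping distance ≈ 11 m

23 km/h ÷ 3.6 = 6.3889 m/s.
a = 0.42 × 9.8 = 4.116 m/s².
Reaction distance = v·t_r = 6.3889 × 0.9 = 5.750 m.
Braking distance = v²/(2a) = 6.3889² / (2 × 4.116) = 40.818 / 8.232 = 4.958 m.
Total = 5.750 + 4.958 = 10.708 m.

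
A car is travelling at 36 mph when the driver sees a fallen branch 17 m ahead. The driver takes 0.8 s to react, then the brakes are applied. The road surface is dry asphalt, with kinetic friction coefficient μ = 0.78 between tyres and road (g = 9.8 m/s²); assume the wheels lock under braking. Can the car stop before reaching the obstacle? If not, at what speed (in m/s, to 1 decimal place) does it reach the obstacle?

36 mph × 0.44704 = 16.0934 m/s.
a = μg = 0.78 × 9.8 = 7.644 m/s².
Reaction distance = 16.0934 × 0.8 = 12.875 m.
Braking distance needed to stop: v²/(2a) = 258.998 / 15.288 = 16.941 m, so total needed = 12.875 + 16.941 = 29.816 m > 17 m — it cannot stop.
Distance remaining when braking begins: 17 − 12.875 = 4.125 m.
v² = v₀² − 2a·d = 258.998 − 2 × 7.644 × 4.125 = 195.935 m²/s².
v = √195.935 = 13.998 m/s.

No — it strikes the obstacle at 14.0 m/s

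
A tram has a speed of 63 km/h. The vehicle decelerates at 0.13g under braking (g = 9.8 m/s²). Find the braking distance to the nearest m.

63 km/h ÷ 3.6 = 17.5000 m/s.
a = 0.13 × 9.8 = 1.274 m/s².
Braking distance = v²/(2a) = 17.5000² / (2 × 1.274) = 306.250 / 2.548 = 120.192 m.

Braking distance ≈ 120 m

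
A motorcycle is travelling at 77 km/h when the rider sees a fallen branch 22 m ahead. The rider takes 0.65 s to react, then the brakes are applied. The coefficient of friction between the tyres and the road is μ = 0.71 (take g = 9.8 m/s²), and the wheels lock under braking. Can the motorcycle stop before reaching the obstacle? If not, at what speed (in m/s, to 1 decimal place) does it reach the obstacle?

No — it strikes the obstacle at 18.6 m/s

77 km/h ÷ 3.6 = 21.3889 m/s.
a = μg = 0.71 × 9.8 = 6.958 m/s².
Reaction distance = 21.3889 × 0.65 = 13.903 m.
Braking distance needed to stop: v²/(2a) = 457.485 / 13.916 = 32.875 m, so total needed = 13.903 + 32.875 = 46.778 m > 22 m — it cannot stop.
Distance remaining when braking begins: 22 − 13.903 = 8.097 m.
v² = v₀² − 2a·d = 457.485 − 2 × 6.958 × 8.097 = 344.807 m²/s².
v = √344.807 = 18.569 m/s.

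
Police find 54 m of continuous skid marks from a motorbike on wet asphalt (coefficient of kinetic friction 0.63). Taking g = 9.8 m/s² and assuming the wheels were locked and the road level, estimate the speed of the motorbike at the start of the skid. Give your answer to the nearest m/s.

Initial speed ≈ 26 m/s

Deceleration a = μg = 0.63 × 9.8 = 6.174 m/s².
v = √(2a·d) = √(2 × 6.174 × 54) = √666.792 = 25.8223 m/s.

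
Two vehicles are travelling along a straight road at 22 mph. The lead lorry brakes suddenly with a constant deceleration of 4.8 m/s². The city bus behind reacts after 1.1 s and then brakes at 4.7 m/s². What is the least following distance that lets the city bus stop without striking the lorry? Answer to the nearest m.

22 mph × 0.44704 = 9.8349 m/s.
Leader travels v²/(2a_L) = 96.725 / 9.600 = 10.076 m before stopping.
Follower covers v·t_r = 9.8349 × 1.1 = 10.818 m while reacting, then v²/(2a_F) = 96.725 / 9.400 = 10.290 m while braking, for a total of 10.818 + 10.290 = 21.108 m.
Since a_F ≤ a_L and the follower starts braking later, the follower is never slower than the leader, so the closest approach is when both have stopped.
Minimum gap = 21.108 − 10.076 = 11.032 m.

Minimum gap ≈ 11 m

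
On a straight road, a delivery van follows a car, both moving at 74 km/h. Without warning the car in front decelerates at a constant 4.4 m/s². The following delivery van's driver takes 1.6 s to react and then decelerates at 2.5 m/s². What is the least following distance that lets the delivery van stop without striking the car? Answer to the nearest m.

Minimum gap ≈ 69 m

74 km/h ÷ 3.6 = 20.5556 m/s.
Leader travels v²/(2a_L) = 422.533 / 8.800 = 48.015 m before stopping.
Follower covers v·t_r = 20.5556 × 1.6 = 32.889 m while reacting, then v²/(2a_F) = 422.533 / 5.000 = 84.507 m while braking, for a total of 32.889 + 84.507 = 117.396 m.
Since a_F ≤ a_L and the follower starts braking later, the follower is never slower than the leader, so the closest approach is when both have stopped.
Minimum gap = 117.396 − 48.015 = 69.381 m.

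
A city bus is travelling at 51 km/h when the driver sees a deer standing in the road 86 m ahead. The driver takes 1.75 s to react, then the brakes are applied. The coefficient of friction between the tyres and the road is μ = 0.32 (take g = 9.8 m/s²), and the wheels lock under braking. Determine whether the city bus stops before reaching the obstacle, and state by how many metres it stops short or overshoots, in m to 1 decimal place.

Yes — it stops 29.2 m short of the obstacle

51 km/h ÷ 3.6 = 14.1667 m/s.
a = μg = 0.32 × 9.8 = 3.136 m/s².
Reaction distance = 14.1667 × 1.75 = 24.792 m.
Braking distance = v²/(2a) = 200.695 / 6.272 = 31.999 m.
Total stopping distance = 24.792 + 31.999 = 56.791 m, vs 86 m available — it stops with 86 − 56.791 = 29.209 m to spare.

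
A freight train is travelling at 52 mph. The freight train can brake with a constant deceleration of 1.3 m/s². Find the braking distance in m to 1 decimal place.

52 mph × 0.44704 = 23.2461 m/s.
Braking distance = v²/(2a) = 23.2461² / (2 × 1.300) = 540.381 / 2.600 = 207.839 m.

Braking distance ≈ 207.8 m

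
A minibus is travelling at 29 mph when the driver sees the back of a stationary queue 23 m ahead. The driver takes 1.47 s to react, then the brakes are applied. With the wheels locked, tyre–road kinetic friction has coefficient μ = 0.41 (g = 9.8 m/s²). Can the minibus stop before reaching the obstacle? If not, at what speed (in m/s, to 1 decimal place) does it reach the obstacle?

No — it strikes the obstacle at 11.7 m/s

29 mph × 0.44704 = 12.9642 m/s.
a = μg = 0.41 × 9.8 = 4.018 m/s².
Reaction distance = 12.9642 × 1.47 = 19.057 m.
Braking distance needed to stop: v²/(2a) = 168.070 / 8.036 = 20.915 m, so total needed = 19.057 + 20.915 = 39.972 m > 23 m — it cannot stop.
Distance remaining when braking begins: 23 − 19.057 = 3.943 m.
v² = v₀² − 2a·d = 168.070 − 2 × 4.018 × 3.943 = 136.384 m²/s².
v = √136.384 = 11.678 m/s.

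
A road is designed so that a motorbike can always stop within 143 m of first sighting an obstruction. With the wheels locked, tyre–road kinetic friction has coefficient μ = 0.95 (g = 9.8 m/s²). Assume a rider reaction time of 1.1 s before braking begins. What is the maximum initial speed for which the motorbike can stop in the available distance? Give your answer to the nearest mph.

a = μg = 0.95 × 9.8 = 9.310 m/s².
Stopping distance: v·t_r + v²/(2a) = 143 with t_r = 1.1 s and a = 9.310 m/s².
So v² + 20.482 v − 2662.66 = 0.
Positive root: v = −a·t_r + √((a·t_r)² + 2a·d) = −10.241 + √(104.878 + 2662.66) = 42.3664 m/s.
42.3664 m/s ÷ 0.44704 = 94.771 mph.

Maximum speed ≈ 95 mph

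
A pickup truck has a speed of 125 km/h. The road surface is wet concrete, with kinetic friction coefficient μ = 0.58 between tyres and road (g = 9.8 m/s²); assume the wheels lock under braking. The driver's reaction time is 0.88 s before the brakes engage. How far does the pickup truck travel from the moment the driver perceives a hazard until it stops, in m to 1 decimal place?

Total stopping distance ≈ 136.6 m

125 km/h ÷ 3.6 = 34.7222 m/s.
a = μg = 0.58 × 9.8 = 5.684 m/s².
Reaction distance = v·t_r = 34.7222 × 0.88 = 30.556 m.
Braking distance = v²/(2a) = 34.7222² / (2 × 5.684) = 1205.631 / 11.368 = 106.055 m.
Total = 30.556 + 106.055 = 136.611 m.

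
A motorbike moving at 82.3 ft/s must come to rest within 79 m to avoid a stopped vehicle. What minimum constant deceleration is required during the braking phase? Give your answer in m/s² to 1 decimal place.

Required deceleration ≈ 4.0 m/s²

82.3 ft/s × 0.3048 = 25.0850 m/s.
v² = 2a·d ⇒ a = v²/(2d) = 25.0850² / (2 × 79.000) = 629.257 / 158.000 = 3.9826 m/s².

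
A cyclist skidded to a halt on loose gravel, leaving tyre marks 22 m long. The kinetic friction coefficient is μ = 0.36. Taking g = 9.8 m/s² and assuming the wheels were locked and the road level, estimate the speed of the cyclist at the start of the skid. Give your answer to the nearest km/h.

Initial speed ≈ 45 km/h

Deceleration a = μg = 0.36 × 9.8 = 3.528 m/s².
v = √(2a·d) = √(2 × 3.528 × 22) = √155.232 = 12.4592 m/s.
= 12.4592 × 3.6 = 44.853 km/h.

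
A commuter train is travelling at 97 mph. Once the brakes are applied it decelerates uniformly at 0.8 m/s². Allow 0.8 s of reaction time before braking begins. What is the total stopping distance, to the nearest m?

Total stopping distance ≈ 1210 m

97 mph × 0.44704 = 43.3629 m/s.
Reaction distance = v·t_r = 43.3629 × 0.8 = 34.690 m.
Braking distance = v²/(2a) = 43.3629² / (2 × 0.800) = 1880.341 / 1.600 = 1175.213 m.
Total = 34.690 + 1175.213 = 1209.903 m.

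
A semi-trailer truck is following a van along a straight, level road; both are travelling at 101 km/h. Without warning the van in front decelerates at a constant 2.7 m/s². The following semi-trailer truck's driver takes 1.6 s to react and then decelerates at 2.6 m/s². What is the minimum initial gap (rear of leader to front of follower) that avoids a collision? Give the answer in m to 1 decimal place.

101 km/h ÷ 3.6 = 28.0556 m/s.
Leader travels v²/(2a_L) = 787.117 / 5.400 = 145.762 m before stopping.
Follower covers v·t_r = 28.0556 × 1.6 = 44.889 m while reacting, then v²/(2a_F) = 787.117 / 5.200 = 151.369 m while braking, for a total of 44.889 + 151.369 = 196.258 m.
Since a_F ≤ a_L and the follower starts braking later, the follower is never slower than the leader, so the closest approach is when both have stopped.
Minimum gap = 196.258 − 145.762 = 50.496 m.

Minimum gap ≈ 50.5 m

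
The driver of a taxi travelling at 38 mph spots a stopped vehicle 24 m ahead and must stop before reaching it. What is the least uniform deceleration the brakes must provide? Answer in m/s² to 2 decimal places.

Required deceleration ≈ 6.01 m/s²

38 mph × 0.44704 = 16.9875 m/s.
v² = 2a·d ⇒ a = v²/(2d) = 16.9875² / (2 × 24.000) = 288.575 / 48.000 = 6.0120 m/s².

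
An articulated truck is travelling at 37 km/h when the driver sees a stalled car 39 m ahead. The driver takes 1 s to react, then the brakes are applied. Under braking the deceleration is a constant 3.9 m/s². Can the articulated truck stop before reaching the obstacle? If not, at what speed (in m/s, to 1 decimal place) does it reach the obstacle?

37 km/h ÷ 3.6 = 10.2778 m/s.
Reaction distance = 10.2778 × 1 = 10.278 m.
Braking distance = v²/(2a) = 105.633 / 7.800 = 13.543 m.
Total stopping distance = 10.278 + 13.543 = 23.821 m, vs 39 m available — it stops with 39 − 23.821 = 15.179 m to spare.

Yes — it stops about 15.2 m short of the obstacle, so it never reaches it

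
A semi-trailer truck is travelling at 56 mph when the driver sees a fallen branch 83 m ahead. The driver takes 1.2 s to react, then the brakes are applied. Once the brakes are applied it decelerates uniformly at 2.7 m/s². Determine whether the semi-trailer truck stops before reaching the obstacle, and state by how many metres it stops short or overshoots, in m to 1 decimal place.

No — it overshoots by 63.1 m

56 mph × 0.44704 = 25.0342 m/s.
Reaction distance = 25.0342 × 1.2 = 30.041 m.
Braking distance = v²/(2a) = 626.711 / 5.400 = 116.058 m.
Total stopping distance = 30.041 + 116.058 = 146.099 m, vs 83 m available — it cannot stop in time and overshoots by 146.099 − 83 = 63.099 m.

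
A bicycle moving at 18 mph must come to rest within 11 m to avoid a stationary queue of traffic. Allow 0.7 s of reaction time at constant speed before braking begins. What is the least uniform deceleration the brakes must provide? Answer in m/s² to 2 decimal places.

Required deceleration ≈ 6.03 m/s²

18 mph × 0.44704 = 8.0467 m/s.
Distance covered during reaction = 8.0467 × 0.7 = 5.633 m.
Distance available for braking: 11 − 5.633 = 5.367 m.
v² = 2a·d ⇒ a = v²/(2d) = 8.0467² / (2 × 5.367) = 64.749 / 10.734 = 6.0321 m/s².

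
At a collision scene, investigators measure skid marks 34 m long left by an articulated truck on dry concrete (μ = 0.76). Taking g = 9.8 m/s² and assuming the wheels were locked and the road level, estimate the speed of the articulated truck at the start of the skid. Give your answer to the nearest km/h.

Deceleration a = μg = 0.76 × 9.8 = 7.448 m/s².
v = √(2a·d) = √(2 × 7.448 × 34) = √506.464 = 22.5048 m/s.
= 22.5048 × 3.6 = 81.017 km/h.

Initial speed ≈ 81 km/h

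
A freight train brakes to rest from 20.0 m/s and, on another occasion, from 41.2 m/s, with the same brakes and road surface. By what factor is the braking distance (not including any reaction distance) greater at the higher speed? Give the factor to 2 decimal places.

Factor ≈ 4.24

Braking distance d = v²/(2a), so with a fixed, d ∝ v².
Factor = (41.2/20.0)² = 2.0600² = 4.2436.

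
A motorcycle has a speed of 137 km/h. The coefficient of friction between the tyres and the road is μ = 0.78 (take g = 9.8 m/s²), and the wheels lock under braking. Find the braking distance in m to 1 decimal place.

Braking distance ≈ 94.7 m

137 km/h ÷ 3.6 = 38.0556 m/s.
a = μg = 0.78 × 9.8 = 7.644 m/s².
Braking distance = v²/(2a) = 38.0556² / (2 × 7.644) = 1448.229 / 15.288 = 94.730 m.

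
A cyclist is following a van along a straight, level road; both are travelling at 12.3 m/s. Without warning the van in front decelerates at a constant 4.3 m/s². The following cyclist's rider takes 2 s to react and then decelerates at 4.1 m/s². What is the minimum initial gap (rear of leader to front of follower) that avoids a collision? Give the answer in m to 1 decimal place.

Leader travels v²/(2a_L) = 151.290 / 8.600 = 17.592 m before stopping.
Follower covers v·t_r = 12.3000 × 2 = 24.600 m while reacting, then v²/(2a_F) = 151.290 / 8.200 = 18.450 m while braking, for a total of 24.600 + 18.450 = 43.050 m.
Since a_F ≤ a_L and the follower starts braking later, the follower is never slower than the leader, so the closest approach is when both have stopped.
Minimum gap = 43.050 − 17.592 = 25.458 m.

Minimum gap ≈ 25.5 m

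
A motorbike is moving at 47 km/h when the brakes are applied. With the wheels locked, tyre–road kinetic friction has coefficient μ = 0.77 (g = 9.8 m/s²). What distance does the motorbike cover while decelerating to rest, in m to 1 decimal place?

Braking distance ≈ 11.3 m

47 km/h ÷ 3.6 = 13.0556 m/s.
a = μg = 0.77 × 9.8 = 7.546 m/s².
Braking distance = v²/(2a) = 13.0556² / (2 × 7.546) = 170.449 / 15.092 = 11.294 m.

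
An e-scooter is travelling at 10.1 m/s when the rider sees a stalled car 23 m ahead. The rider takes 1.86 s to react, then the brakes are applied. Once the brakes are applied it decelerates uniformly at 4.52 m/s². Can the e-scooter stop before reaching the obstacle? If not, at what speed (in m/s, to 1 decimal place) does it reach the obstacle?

No — it strikes the obstacle at 8.0 m/s

Reaction distance = 10.1000 × 1.86 = 18.786 m.
Braking distance needed to stop: v²/(2a) = 102.010 / 9.040 = 11.284 m, so total needed = 18.786 + 11.284 = 30.070 m > 23 m — it cannot stop.
Distance remaining when braking begins: 23 − 18.786 = 4.214 m.
v² = v₀² − 2a·d = 102.010 − 2 × 4.520 × 4.214 = 63.915 m²/s².
v = √63.915 = 7.995 m/s.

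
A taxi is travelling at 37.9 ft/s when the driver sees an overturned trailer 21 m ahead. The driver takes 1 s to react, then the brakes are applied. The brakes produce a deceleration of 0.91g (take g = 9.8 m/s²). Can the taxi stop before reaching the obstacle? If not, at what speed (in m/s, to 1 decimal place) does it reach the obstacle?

Yes — it stops about 2.0 m short of the obstacle, so it never reaches it

37.9 ft/s × 0.3048 = 11.5519 m/s.
a = 0.91 × 9.8 = 8.918 m/s².
Reaction distance = 11.5519 × 1 = 11.552 m.
Braking distance = v²/(2a) = 133.446 / 17.836 = 7.482 m.
Total stopping distance = 11.552 + 7.482 = 19.034 m, vs 21 m available — it stops with 21 − 19.034 = 1.966 m to spare.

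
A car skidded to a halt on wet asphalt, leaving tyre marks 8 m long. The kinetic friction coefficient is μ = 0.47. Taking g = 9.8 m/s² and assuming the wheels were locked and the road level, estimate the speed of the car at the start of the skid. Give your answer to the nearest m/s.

Deceleration a = μg = 0.47 × 9.8 = 4.606 m/s².
v = √(2a·d) = √(2 × 4.606 × 8) = √73.696 = 8.5846 m/s.

Initial speed ≈ 9 m/s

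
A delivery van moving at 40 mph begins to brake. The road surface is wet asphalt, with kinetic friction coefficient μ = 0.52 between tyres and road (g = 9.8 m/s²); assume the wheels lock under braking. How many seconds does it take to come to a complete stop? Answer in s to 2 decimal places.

40 mph × 0.44704 = 17.8816 m/s.
a = μg = 0.52 × 9.8 = 5.096 m/s².
Braking time = v/a = 17.8816 / 5.096 = 3.509 s.

Braking time ≈ 3.51 s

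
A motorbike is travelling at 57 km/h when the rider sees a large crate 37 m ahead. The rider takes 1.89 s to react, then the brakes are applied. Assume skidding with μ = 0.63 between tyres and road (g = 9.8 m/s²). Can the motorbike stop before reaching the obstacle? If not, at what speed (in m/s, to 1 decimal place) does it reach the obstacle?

No — it strikes the obstacle at 12.8 m/s

57 km/h ÷ 3.6 = 15.8333 m/s.
a = μg = 0.63 × 9.8 = 6.174 m/s².
Reaction distance = 15.8333 × 1.89 = 29.925 m.
Braking distance needed to stop: v²/(2a) = 250.693 / 12.348 = 20.302 m, so total needed = 29.925 + 20.302 = 50.227 m > 37 m — it cannot stop.
Distance remaining when braking begins: 37 − 29.925 = 7.075 m.
v² = v₀² − 2a·d = 250.693 − 2 × 6.174 × 7.075 = 163.331 m²/s².
v = √163.331 = 12.780 m/s.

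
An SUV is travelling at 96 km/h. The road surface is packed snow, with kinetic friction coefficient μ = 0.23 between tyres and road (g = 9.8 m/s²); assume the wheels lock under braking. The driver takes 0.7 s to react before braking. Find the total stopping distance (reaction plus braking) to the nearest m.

96 km/h ÷ 3.6 = 26.6667 m/s.
a = μg = 0.23 × 9.8 = 2.254 m/s².
Reaction distance = v·t_r = 26.6667 × 0.7 = 18.667 m.
Braking distance = v²/(2a) = 26.6667² / (2 × 2.254) = 711.113 / 4.508 = 157.745 m.
Total = 18.667 + 157.745 = 176.412 m.

Total stopping distance ≈ 176 m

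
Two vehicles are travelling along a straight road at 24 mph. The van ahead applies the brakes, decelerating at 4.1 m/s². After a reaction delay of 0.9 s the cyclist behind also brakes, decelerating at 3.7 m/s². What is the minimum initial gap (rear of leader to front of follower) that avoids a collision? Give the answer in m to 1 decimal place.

Minimum gap ≈ 11.2 m

24 mph × 0.44704 = 10.7290 m/s.
Leader travels v²/(2a_L) = 115.111 / 8.200 = 14.038 m before stopping.
Follower covers v·t_r = 10.7290 × 0.9 = 9.656 m while reacting, then v²/(2a_F) = 115.111 / 7.400 = 15.556 m while braking, for a total of 9.656 + 15.556 = 25.212 m.
Since a_F ≤ a_L and the follower starts braking later, the follower is never slower than the leader, so the closest approach is when both have stopped.
Minimum gap = 25.212 − 14.038 = 11.174 m.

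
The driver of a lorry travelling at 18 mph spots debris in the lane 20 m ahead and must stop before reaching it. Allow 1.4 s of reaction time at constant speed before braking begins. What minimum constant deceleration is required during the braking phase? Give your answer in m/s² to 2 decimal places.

Required deceleration ≈ 3.71 m/s²

18 mph × 0.44704 = 8.0467 m/s.
Distance covered during reaction = 8.0467 × 1.4 = 11.265 m.
Distance available for braking: 20 − 11.265 = 8.735 m.
v² = 2a·d ⇒ a = v²/(2d) = 8.0467² / (2 × 8.735) = 64.749 / 17.470 = 3.7063 m/s².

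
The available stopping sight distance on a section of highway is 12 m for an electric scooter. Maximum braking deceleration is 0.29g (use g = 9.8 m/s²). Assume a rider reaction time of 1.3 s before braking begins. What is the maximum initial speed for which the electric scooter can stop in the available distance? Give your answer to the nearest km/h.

Maximum speed ≈ 19 km/h

a = 0.29 × 9.8 = 2.842 m/s².
Stopping distance: v·t_r + v²/(2a) = 12 with t_r = 1.3 s and a = 2.842 m/s².
So v² + 7.389 v − 68.21 = 0.
Positive root: v = −a·t_r + √((a·t_r)² + 2a·d) = −3.695 + √(13.653 + 68.21) = 5.3528 m/s.
5.3528 m/s × 3.6 = 19.270 km/h.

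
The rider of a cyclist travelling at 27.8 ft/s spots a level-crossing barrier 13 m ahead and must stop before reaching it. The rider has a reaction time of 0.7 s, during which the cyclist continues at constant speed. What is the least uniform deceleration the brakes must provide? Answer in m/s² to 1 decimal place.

27.8 ft/s × 0.3048 = 8.4734 m/s.
Distance covered during reaction = 8.4734 × 0.7 = 5.931 m.
Distance available for braking: 13 − 5.931 = 7.069 m.
v² = 2a·d ⇒ a = v²/(2d) = 8.4734² / (2 × 7.069) = 71.799 / 14.138 = 5.0784 m/s².

Required deceleration ≈ 5.1 m/s²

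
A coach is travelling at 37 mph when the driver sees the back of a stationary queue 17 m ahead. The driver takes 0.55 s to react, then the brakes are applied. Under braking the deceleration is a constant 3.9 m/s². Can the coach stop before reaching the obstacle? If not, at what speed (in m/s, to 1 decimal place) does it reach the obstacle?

37 mph × 0.44704 = 16.5405 m/s.
Reaction distance = 16.5405 × 0.55 = 9.097 m.
Braking distance needed to stop: v²/(2a) = 273.588 / 7.800 = 35.075 m, so total needed = 9.097 + 35.075 = 44.172 m > 17 m — it cannot stop.
Distance remaining when braking begins: 17 − 9.097 = 7.903 m.
v² = v₀² − 2a·d = 273.588 − 2 × 3.900 × 7.903 = 211.945 m²/s².
v = √211.945 = 14.558 m/s.

No — it strikes the obstacle at 14.6 m/s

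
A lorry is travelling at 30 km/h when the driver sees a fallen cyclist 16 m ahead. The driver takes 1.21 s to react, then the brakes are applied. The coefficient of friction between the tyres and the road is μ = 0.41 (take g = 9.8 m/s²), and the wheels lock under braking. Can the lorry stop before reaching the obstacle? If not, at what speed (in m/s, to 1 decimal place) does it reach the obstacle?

No — it strikes the obstacle at 4.7 m/s

30 km/h ÷ 3.6 = 8.3333 m/s.
a = μg = 0.41 × 9.8 = 4.018 m/s².
Reaction distance = 8.3333 × 1.21 = 10.083 m.
Braking distance needed to stop: v²/(2a) = 69.444 / 8.036 = 8.642 m, so total needed = 10.083 + 8.642 = 18.725 m > 16 m — it cannot stop.
Distance remaining when braking begins: 16 − 10.083 = 5.917 m.
v² = v₀² − 2a·d = 69.444 − 2 × 4.018 × 5.917 = 21.895 m²/s².
v = √21.895 = 4.679 m/s.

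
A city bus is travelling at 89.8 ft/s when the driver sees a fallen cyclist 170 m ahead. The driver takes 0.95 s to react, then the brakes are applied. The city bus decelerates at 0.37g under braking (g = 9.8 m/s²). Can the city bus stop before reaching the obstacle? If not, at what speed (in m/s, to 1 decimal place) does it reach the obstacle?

89.8 ft/s × 0.3048 = 27.3710 m/s.
a = 0.37 × 9.8 = 3.626 m/s².
Reaction distance = 27.3710 × 0.95 = 26.002 m.
Braking distance = v²/(2a) = 749.172 / 7.252 = 103.306 m.
Total stopping distance = 26.002 + 103.306 = 129.308 m, vs 170 m available — it stops with 170 − 129.308 = 40.692 m to spare.

Yes — it stops about 40.7 m short of the obstacle, so it never reaches it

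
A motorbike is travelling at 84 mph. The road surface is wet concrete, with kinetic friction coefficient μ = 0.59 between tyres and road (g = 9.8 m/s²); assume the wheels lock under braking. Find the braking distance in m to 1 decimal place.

Braking distance ≈ 121.9 m

84 mph × 0.44704 = 37.5514 m/s.
a = μg = 0.59 × 9.8 = 5.782 m/s².
Braking distance = v²/(2a) = 37.5514² / (2 × 5.782) = 1410.108 / 11.564 = 121.939 m.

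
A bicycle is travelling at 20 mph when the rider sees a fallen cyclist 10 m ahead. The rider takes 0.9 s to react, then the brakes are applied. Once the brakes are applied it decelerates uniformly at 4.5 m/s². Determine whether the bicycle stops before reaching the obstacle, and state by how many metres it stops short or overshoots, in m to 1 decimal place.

No — it overshoots by 6.9 m

20 mph × 0.44704 = 8.9408 m/s.
Reaction distance = 8.9408 × 0.9 = 8.047 m.
Braking distance = v²/(2a) = 79.938 / 9.000 = 8.882 m.
Total stopping distance = 8.047 + 8.882 = 16.929 m, vs 10 m available — it cannot stop in time and overshoots by 16.929 − 10 = 6.929 m.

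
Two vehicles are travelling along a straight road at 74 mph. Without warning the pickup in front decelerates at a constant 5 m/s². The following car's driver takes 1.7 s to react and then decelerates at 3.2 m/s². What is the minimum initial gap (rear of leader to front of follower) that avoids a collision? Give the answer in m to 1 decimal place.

74 mph × 0.44704 = 33.0810 m/s.
Leader travels v²/(2a_L) = 1094.353 / 10.000 = 109.435 m before stopping.
Follower covers v·t_r = 33.0810 × 1.7 = 56.238 m while reacting, then v²/(2a_F) = 1094.353 / 6.400 = 170.993 m while braking, for a total of 56.238 + 170.993 = 227.231 m.
Since a_F ≤ a_L and the follower starts braking later, the follower is never slower than the leader, so the closest approach is when both have stopped.
Minimum gap = 227.231 − 109.435 = 117.796 m.

Minimum gap ≈ 117.8 m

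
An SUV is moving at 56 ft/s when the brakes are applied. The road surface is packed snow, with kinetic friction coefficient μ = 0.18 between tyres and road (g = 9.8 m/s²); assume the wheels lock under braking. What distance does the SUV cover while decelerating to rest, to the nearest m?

56 ft/s × 0.3048 = 17.0688 m/s.
a = μg = 0.18 × 9.8 = 1.764 m/s².
Braking distance = v²/(2a) = 17.0688² / (2 × 1.764) = 291.344 / 3.528 = 82.580 m.

Braking distance ≈ 83 m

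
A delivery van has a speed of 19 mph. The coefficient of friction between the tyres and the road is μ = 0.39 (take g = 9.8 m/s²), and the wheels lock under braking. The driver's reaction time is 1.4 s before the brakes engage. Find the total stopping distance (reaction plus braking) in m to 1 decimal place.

Total stopping distance ≈ 21.3 m

19 mph × 0.44704 = 8.4938 m/s.
a = μg = 0.39 × 9.8 = 3.822 m/s².
Reaction distance = v·t_r = 8.4938 × 1.4 = 11.891 m.
Braking distance = v²/(2a) = 8.4938² / (2 × 3.822) = 72.145 / 7.644 = 9.438 m.
Total = 11.891 + 9.438 = 21.329 m.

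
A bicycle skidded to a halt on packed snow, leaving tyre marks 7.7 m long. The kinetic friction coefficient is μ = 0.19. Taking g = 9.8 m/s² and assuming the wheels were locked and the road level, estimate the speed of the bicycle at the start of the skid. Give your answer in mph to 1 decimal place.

Initial speed ≈ 12.0 mph

Deceleration a = μg = 0.19 × 9.8 = 1.862 m/s².
v = √(2a·d) = √(2 × 1.862 × 7.7) = √28.675 = 5.3549 m/s.
= 5.3549 ÷ 0.44704 = 11.979 mph.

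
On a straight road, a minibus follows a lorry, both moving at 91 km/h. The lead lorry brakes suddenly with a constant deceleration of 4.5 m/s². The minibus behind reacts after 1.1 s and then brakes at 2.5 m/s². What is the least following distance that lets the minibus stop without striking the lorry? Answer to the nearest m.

Minimum gap ≈ 85 m

91 km/h ÷ 3.6 = 25.2778 m/s.
Leader travels v²/(2a_L) = 638.967 / 9.000 = 70.996 m before stopping.
Follower covers v·t_r = 25.2778 × 1.1 = 27.806 m while reacting, then v²/(2a_F) = 638.967 / 5.000 = 127.793 m while braking, for a total of 27.806 + 127.793 = 155.599 m.
Since a_F ≤ a_L and the follower starts braking later, the follower is never slower than the leader, so the closest approach is when both have stopped.
Minimum gap = 155.599 − 70.996 = 84.603 m.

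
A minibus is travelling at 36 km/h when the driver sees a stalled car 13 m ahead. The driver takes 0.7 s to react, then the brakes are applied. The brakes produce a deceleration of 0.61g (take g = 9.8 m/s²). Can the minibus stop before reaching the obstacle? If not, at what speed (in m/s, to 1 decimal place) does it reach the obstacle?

No — it strikes the obstacle at 5.3 m/s

36 km/h ÷ 3.6 = 10.0000 m/s.
a = 0.61 × 9.8 = 5.978 m/s².
Reaction distance = 10.0000 × 0.7 = 7.000 m.
Braking distance needed to stop: v²/(2a) = 100.000 / 11.956 = 8.364 m, so total needed = 7.000 + 8.364 = 15.364 m > 13 m — it cannot stop.
Distance remaining when braking begins: 13 − 7.000 = 6.000 m.
v² = v₀² − 2a·d = 100.000 − 2 × 5.978 × 6.000 = 28.264 m²/s².
v = √28.264 = 5.316 m/s.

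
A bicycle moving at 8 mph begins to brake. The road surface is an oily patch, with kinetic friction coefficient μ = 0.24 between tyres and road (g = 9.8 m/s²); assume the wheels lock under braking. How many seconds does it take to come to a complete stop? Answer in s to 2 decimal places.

Braking time ≈ 1.52 s

8 mph × 0.44704 = 3.5763 m/s.
a = μg = 0.24 × 9.8 = 2.352 m/s².
Braking time = v/a = 3.5763 / 2.352 = 1.521 s.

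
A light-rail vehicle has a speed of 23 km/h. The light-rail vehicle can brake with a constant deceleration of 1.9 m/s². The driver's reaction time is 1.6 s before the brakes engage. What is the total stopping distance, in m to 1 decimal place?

Total stopping distance ≈ 21.0 m

23 km/h ÷ 3.6 = 6.3889 m/s.
Reaction distance = v·t_r = 6.3889 × 1.6 = 10.222 m.
Braking distance = v²/(2a) = 6.3889² / (2 × 1.900) = 40.818 / 3.800 = 10.742 m.
Total = 10.222 + 10.742 = 20.964 m.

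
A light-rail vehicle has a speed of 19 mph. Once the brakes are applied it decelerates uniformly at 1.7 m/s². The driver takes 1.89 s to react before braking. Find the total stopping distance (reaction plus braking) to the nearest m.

Total stopping distance ≈ 37 m

19 mph × 0.44704 = 8.4938 m/s.
Reaction distance = v·t_r = 8.4938 × 1.89 = 16.053 m.
Braking distance = v²/(2a) = 8.4938² / (2 × 1.700) = 72.145 / 3.400 = 21.219 m.
Total = 16.053 + 21.219 = 37.272 m.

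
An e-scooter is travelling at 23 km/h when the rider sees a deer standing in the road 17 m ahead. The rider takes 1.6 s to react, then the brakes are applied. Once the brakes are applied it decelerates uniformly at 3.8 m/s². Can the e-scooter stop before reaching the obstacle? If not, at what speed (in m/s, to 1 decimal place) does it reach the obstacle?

Yes — it stops about 1.4 m short of the obstacle, so it never reaches it

23 km/h ÷ 3.6 = 6.3889 m/s.
Reaction distance = 6.3889 × 1.6 = 10.222 m.
Braking distance = v²/(2a) = 40.818 / 7.600 = 5.371 m.
Total stopping distance = 10.222 + 5.371 = 15.593 m, vs 17 m available — it stops with 17 − 15.593 = 1.407 m to spare.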